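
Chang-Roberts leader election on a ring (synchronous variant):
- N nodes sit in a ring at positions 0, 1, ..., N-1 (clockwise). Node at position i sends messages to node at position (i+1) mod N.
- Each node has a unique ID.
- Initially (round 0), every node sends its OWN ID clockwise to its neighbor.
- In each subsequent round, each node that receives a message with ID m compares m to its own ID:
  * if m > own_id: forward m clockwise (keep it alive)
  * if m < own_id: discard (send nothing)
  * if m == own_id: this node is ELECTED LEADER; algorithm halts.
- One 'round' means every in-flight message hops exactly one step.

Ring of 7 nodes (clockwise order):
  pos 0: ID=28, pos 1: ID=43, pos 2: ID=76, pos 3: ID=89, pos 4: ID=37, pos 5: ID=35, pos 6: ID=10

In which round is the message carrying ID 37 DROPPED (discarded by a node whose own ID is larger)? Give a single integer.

Answer: 4

Derivation:
Round 1: pos1(id43) recv 28: drop; pos2(id76) recv 43: drop; pos3(id89) recv 76: drop; pos4(id37) recv 89: fwd; pos5(id35) recv 37: fwd; pos6(id10) recv 35: fwd; pos0(id28) recv 10: drop
Round 2: pos5(id35) recv 89: fwd; pos6(id10) recv 37: fwd; pos0(id28) recv 35: fwd
Round 3: pos6(id10) recv 89: fwd; pos0(id28) recv 37: fwd; pos1(id43) recv 35: drop
Round 4: pos0(id28) recv 89: fwd; pos1(id43) recv 37: drop
Round 5: pos1(id43) recv 89: fwd
Round 6: pos2(id76) recv 89: fwd
Round 7: pos3(id89) recv 89: ELECTED
Message ID 37 originates at pos 4; dropped at pos 1 in round 4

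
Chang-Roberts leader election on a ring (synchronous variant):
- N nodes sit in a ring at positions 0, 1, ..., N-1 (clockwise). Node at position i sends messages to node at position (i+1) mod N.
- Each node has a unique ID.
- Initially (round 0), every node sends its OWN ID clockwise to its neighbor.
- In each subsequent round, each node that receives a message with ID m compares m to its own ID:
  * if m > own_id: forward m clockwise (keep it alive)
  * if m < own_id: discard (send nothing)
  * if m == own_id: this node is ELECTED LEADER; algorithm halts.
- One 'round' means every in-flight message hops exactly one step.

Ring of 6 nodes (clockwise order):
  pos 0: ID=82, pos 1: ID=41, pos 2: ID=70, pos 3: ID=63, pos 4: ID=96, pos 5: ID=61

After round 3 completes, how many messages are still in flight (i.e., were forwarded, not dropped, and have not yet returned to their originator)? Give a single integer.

Answer: 2

Derivation:
Round 1: pos1(id41) recv 82: fwd; pos2(id70) recv 41: drop; pos3(id63) recv 70: fwd; pos4(id96) recv 63: drop; pos5(id61) recv 96: fwd; pos0(id82) recv 61: drop
Round 2: pos2(id70) recv 82: fwd; pos4(id96) recv 70: drop; pos0(id82) recv 96: fwd
Round 3: pos3(id63) recv 82: fwd; pos1(id41) recv 96: fwd
After round 3: 2 messages still in flight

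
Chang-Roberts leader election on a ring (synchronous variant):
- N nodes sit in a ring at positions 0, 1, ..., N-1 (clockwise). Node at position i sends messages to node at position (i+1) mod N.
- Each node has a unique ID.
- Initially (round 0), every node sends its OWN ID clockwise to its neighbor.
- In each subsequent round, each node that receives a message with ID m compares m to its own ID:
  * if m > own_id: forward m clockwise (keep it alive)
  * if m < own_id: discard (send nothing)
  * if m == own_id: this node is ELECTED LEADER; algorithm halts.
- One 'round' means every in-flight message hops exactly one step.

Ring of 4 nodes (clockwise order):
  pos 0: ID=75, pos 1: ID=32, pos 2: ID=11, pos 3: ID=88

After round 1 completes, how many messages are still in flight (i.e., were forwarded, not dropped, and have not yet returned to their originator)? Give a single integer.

Round 1: pos1(id32) recv 75: fwd; pos2(id11) recv 32: fwd; pos3(id88) recv 11: drop; pos0(id75) recv 88: fwd
After round 1: 3 messages still in flight

Answer: 3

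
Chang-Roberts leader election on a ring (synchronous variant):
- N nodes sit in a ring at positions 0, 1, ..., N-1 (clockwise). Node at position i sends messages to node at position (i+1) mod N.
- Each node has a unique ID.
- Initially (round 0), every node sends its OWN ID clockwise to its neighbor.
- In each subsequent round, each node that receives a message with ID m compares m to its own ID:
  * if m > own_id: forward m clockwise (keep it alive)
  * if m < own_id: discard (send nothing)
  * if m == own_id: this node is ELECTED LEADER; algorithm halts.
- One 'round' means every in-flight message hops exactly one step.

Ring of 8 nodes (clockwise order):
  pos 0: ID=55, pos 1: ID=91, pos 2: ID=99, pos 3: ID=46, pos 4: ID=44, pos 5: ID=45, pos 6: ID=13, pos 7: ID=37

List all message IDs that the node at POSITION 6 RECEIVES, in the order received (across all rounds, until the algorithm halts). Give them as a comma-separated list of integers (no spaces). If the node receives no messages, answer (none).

Answer: 45,46,99

Derivation:
Round 1: pos1(id91) recv 55: drop; pos2(id99) recv 91: drop; pos3(id46) recv 99: fwd; pos4(id44) recv 46: fwd; pos5(id45) recv 44: drop; pos6(id13) recv 45: fwd; pos7(id37) recv 13: drop; pos0(id55) recv 37: drop
Round 2: pos4(id44) recv 99: fwd; pos5(id45) recv 46: fwd; pos7(id37) recv 45: fwd
Round 3: pos5(id45) recv 99: fwd; pos6(id13) recv 46: fwd; pos0(id55) recv 45: drop
Round 4: pos6(id13) recv 99: fwd; pos7(id37) recv 46: fwd
Round 5: pos7(id37) recv 99: fwd; pos0(id55) recv 46: drop
Round 6: pos0(id55) recv 99: fwd
Round 7: pos1(id91) recv 99: fwd
Round 8: pos2(id99) recv 99: ELECTED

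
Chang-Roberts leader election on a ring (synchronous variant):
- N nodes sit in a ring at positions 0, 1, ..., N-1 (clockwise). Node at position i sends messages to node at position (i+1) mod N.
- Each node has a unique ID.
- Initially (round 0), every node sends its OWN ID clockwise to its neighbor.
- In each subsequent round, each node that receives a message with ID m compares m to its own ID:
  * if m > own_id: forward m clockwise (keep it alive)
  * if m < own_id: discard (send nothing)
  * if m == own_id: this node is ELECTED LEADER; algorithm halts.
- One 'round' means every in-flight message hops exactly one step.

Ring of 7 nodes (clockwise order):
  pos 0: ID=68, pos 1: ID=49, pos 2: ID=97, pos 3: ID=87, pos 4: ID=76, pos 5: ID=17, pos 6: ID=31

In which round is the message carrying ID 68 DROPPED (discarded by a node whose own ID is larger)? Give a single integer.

Round 1: pos1(id49) recv 68: fwd; pos2(id97) recv 49: drop; pos3(id87) recv 97: fwd; pos4(id76) recv 87: fwd; pos5(id17) recv 76: fwd; pos6(id31) recv 17: drop; pos0(id68) recv 31: drop
Round 2: pos2(id97) recv 68: drop; pos4(id76) recv 97: fwd; pos5(id17) recv 87: fwd; pos6(id31) recv 76: fwd
Round 3: pos5(id17) recv 97: fwd; pos6(id31) recv 87: fwd; pos0(id68) recv 76: fwd
Round 4: pos6(id31) recv 97: fwd; pos0(id68) recv 87: fwd; pos1(id49) recv 76: fwd
Round 5: pos0(id68) recv 97: fwd; pos1(id49) recv 87: fwd; pos2(id97) recv 76: drop
Round 6: pos1(id49) recv 97: fwd; pos2(id97) recv 87: drop
Round 7: pos2(id97) recv 97: ELECTED
Message ID 68 originates at pos 0; dropped at pos 2 in round 2

Answer: 2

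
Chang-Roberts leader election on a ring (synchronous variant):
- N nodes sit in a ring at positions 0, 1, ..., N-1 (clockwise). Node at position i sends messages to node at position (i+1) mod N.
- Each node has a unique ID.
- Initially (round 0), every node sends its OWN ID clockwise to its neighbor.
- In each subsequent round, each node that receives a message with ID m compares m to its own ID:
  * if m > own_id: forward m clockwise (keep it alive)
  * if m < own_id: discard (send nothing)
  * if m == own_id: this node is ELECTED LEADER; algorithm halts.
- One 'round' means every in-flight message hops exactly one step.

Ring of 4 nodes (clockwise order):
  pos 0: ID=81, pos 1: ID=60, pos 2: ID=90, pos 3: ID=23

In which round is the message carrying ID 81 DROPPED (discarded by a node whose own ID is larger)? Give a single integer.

Answer: 2

Derivation:
Round 1: pos1(id60) recv 81: fwd; pos2(id90) recv 60: drop; pos3(id23) recv 90: fwd; pos0(id81) recv 23: drop
Round 2: pos2(id90) recv 81: drop; pos0(id81) recv 90: fwd
Round 3: pos1(id60) recv 90: fwd
Round 4: pos2(id90) recv 90: ELECTED
Message ID 81 originates at pos 0; dropped at pos 2 in round 2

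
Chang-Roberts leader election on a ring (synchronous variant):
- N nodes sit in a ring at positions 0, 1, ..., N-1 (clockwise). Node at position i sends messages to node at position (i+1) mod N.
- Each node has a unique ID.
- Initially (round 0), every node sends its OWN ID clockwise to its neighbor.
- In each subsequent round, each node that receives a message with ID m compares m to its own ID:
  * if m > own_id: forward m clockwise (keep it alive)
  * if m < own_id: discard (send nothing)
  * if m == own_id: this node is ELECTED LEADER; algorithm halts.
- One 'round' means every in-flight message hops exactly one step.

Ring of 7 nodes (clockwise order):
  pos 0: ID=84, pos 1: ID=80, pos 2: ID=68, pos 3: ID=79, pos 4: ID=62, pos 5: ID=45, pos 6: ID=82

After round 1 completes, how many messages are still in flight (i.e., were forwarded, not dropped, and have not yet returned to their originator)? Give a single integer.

Round 1: pos1(id80) recv 84: fwd; pos2(id68) recv 80: fwd; pos3(id79) recv 68: drop; pos4(id62) recv 79: fwd; pos5(id45) recv 62: fwd; pos6(id82) recv 45: drop; pos0(id84) recv 82: drop
After round 1: 4 messages still in flight

Answer: 4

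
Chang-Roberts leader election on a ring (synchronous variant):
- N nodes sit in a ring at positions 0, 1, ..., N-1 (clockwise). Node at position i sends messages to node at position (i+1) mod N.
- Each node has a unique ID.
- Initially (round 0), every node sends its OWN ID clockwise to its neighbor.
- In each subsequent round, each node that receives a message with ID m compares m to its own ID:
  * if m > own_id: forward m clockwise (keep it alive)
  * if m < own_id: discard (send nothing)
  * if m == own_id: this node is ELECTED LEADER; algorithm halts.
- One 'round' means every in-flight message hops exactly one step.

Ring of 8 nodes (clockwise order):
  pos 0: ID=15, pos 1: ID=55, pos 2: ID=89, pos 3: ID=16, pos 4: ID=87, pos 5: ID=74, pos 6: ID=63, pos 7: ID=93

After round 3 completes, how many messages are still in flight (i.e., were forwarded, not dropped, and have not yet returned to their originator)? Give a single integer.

Round 1: pos1(id55) recv 15: drop; pos2(id89) recv 55: drop; pos3(id16) recv 89: fwd; pos4(id87) recv 16: drop; pos5(id74) recv 87: fwd; pos6(id63) recv 74: fwd; pos7(id93) recv 63: drop; pos0(id15) recv 93: fwd
Round 2: pos4(id87) recv 89: fwd; pos6(id63) recv 87: fwd; pos7(id93) recv 74: drop; pos1(id55) recv 93: fwd
Round 3: pos5(id74) recv 89: fwd; pos7(id93) recv 87: drop; pos2(id89) recv 93: fwd
After round 3: 2 messages still in flight

Answer: 2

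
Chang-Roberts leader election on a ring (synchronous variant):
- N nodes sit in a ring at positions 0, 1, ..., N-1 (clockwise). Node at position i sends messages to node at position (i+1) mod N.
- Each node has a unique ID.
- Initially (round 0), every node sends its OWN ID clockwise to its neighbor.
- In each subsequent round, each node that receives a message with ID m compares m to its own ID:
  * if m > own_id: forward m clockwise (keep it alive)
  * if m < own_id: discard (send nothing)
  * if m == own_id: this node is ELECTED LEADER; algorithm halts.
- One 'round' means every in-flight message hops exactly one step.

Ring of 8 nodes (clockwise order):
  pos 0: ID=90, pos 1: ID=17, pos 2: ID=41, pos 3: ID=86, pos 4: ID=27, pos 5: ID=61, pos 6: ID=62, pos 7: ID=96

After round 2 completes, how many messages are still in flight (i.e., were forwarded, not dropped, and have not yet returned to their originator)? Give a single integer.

Round 1: pos1(id17) recv 90: fwd; pos2(id41) recv 17: drop; pos3(id86) recv 41: drop; pos4(id27) recv 86: fwd; pos5(id61) recv 27: drop; pos6(id62) recv 61: drop; pos7(id96) recv 62: drop; pos0(id90) recv 96: fwd
Round 2: pos2(id41) recv 90: fwd; pos5(id61) recv 86: fwd; pos1(id17) recv 96: fwd
After round 2: 3 messages still in flight

Answer: 3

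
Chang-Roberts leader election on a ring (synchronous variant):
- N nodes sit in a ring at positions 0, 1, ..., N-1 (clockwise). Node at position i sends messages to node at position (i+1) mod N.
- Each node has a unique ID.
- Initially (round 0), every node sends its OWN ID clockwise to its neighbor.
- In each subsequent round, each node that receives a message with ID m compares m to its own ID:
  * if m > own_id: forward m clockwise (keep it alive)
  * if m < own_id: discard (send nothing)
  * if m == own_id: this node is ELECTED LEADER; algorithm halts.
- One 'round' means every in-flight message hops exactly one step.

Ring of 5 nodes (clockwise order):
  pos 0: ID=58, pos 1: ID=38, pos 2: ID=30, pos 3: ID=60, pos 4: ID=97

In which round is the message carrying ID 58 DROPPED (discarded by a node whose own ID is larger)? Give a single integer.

Round 1: pos1(id38) recv 58: fwd; pos2(id30) recv 38: fwd; pos3(id60) recv 30: drop; pos4(id97) recv 60: drop; pos0(id58) recv 97: fwd
Round 2: pos2(id30) recv 58: fwd; pos3(id60) recv 38: drop; pos1(id38) recv 97: fwd
Round 3: pos3(id60) recv 58: drop; pos2(id30) recv 97: fwd
Round 4: pos3(id60) recv 97: fwd
Round 5: pos4(id97) recv 97: ELECTED
Message ID 58 originates at pos 0; dropped at pos 3 in round 3

Answer: 3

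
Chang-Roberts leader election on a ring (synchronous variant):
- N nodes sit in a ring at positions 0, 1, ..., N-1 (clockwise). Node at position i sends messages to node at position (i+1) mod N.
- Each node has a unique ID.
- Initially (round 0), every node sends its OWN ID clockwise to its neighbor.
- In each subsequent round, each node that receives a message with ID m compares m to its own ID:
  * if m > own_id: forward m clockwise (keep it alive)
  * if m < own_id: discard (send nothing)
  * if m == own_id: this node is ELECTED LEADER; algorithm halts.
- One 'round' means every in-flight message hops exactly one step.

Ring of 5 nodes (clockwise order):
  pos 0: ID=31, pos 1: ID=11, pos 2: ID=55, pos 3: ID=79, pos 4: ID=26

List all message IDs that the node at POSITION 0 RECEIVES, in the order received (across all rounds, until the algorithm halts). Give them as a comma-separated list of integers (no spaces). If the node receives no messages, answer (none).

Answer: 26,79

Derivation:
Round 1: pos1(id11) recv 31: fwd; pos2(id55) recv 11: drop; pos3(id79) recv 55: drop; pos4(id26) recv 79: fwd; pos0(id31) recv 26: drop
Round 2: pos2(id55) recv 31: drop; pos0(id31) recv 79: fwd
Round 3: pos1(id11) recv 79: fwd
Round 4: pos2(id55) recv 79: fwd
Round 5: pos3(id79) recv 79: ELECTED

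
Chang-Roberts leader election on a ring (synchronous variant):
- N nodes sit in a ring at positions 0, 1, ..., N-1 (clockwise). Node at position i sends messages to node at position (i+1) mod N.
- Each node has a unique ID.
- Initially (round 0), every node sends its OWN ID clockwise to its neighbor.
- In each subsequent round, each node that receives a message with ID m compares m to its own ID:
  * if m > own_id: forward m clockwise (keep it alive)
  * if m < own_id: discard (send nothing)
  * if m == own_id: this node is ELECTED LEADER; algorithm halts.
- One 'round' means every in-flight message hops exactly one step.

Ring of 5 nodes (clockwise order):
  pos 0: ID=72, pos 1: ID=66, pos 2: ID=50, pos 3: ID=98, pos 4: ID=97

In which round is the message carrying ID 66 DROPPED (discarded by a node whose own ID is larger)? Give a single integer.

Round 1: pos1(id66) recv 72: fwd; pos2(id50) recv 66: fwd; pos3(id98) recv 50: drop; pos4(id97) recv 98: fwd; pos0(id72) recv 97: fwd
Round 2: pos2(id50) recv 72: fwd; pos3(id98) recv 66: drop; pos0(id72) recv 98: fwd; pos1(id66) recv 97: fwd
Round 3: pos3(id98) recv 72: drop; pos1(id66) recv 98: fwd; pos2(id50) recv 97: fwd
Round 4: pos2(id50) recv 98: fwd; pos3(id98) recv 97: drop
Round 5: pos3(id98) recv 98: ELECTED
Message ID 66 originates at pos 1; dropped at pos 3 in round 2

Answer: 2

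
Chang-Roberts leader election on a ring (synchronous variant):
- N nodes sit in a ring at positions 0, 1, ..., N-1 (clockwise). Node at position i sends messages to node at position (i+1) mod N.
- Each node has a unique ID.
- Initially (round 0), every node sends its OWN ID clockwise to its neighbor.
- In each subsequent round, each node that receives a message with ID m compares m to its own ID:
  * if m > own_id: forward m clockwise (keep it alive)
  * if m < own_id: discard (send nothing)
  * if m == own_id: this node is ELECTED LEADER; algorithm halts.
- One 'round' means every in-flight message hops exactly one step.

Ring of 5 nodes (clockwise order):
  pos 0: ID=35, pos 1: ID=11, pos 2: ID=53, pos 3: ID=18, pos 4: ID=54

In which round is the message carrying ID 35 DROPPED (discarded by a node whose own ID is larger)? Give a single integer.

Round 1: pos1(id11) recv 35: fwd; pos2(id53) recv 11: drop; pos3(id18) recv 53: fwd; pos4(id54) recv 18: drop; pos0(id35) recv 54: fwd
Round 2: pos2(id53) recv 35: drop; pos4(id54) recv 53: drop; pos1(id11) recv 54: fwd
Round 3: pos2(id53) recv 54: fwd
Round 4: pos3(id18) recv 54: fwd
Round 5: pos4(id54) recv 54: ELECTED
Message ID 35 originates at pos 0; dropped at pos 2 in round 2

Answer: 2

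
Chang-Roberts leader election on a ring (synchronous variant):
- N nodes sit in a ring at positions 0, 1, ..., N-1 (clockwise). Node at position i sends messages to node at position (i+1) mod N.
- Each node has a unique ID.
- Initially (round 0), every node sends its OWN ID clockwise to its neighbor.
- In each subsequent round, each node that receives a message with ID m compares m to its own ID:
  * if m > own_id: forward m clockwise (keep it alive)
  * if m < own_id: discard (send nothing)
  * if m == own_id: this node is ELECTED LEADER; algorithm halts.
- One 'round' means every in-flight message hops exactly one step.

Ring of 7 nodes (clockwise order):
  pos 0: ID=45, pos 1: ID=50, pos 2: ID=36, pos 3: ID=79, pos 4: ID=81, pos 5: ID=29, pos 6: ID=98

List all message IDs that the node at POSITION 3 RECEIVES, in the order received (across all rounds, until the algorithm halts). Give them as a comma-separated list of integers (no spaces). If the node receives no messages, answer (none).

Answer: 36,50,98

Derivation:
Round 1: pos1(id50) recv 45: drop; pos2(id36) recv 50: fwd; pos3(id79) recv 36: drop; pos4(id81) recv 79: drop; pos5(id29) recv 81: fwd; pos6(id98) recv 29: drop; pos0(id45) recv 98: fwd
Round 2: pos3(id79) recv 50: drop; pos6(id98) recv 81: drop; pos1(id50) recv 98: fwd
Round 3: pos2(id36) recv 98: fwd
Round 4: pos3(id79) recv 98: fwd
Round 5: pos4(id81) recv 98: fwd
Round 6: pos5(id29) recv 98: fwd
Round 7: pos6(id98) recv 98: ELECTED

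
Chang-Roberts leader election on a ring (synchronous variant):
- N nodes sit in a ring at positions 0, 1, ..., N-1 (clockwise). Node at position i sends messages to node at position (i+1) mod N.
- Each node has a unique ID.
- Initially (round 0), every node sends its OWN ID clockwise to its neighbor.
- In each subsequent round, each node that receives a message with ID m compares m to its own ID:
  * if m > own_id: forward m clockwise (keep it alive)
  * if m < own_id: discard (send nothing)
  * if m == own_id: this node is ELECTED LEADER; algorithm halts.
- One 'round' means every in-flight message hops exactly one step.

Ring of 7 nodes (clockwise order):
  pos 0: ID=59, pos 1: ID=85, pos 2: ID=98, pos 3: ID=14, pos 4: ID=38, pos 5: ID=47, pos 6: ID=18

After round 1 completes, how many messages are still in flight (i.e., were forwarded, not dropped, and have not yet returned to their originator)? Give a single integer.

Answer: 2

Derivation:
Round 1: pos1(id85) recv 59: drop; pos2(id98) recv 85: drop; pos3(id14) recv 98: fwd; pos4(id38) recv 14: drop; pos5(id47) recv 38: drop; pos6(id18) recv 47: fwd; pos0(id59) recv 18: drop
After round 1: 2 messages still in flight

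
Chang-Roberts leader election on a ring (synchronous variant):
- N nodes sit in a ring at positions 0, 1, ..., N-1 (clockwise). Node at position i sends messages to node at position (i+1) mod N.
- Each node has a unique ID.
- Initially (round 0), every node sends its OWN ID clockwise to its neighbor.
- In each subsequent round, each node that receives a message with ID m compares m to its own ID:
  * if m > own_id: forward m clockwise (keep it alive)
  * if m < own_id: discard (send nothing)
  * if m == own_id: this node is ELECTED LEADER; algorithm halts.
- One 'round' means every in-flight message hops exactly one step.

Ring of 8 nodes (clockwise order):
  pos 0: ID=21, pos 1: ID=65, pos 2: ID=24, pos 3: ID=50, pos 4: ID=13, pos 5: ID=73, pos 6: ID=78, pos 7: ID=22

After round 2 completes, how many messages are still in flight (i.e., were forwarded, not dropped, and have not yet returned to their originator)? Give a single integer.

Round 1: pos1(id65) recv 21: drop; pos2(id24) recv 65: fwd; pos3(id50) recv 24: drop; pos4(id13) recv 50: fwd; pos5(id73) recv 13: drop; pos6(id78) recv 73: drop; pos7(id22) recv 78: fwd; pos0(id21) recv 22: fwd
Round 2: pos3(id50) recv 65: fwd; pos5(id73) recv 50: drop; pos0(id21) recv 78: fwd; pos1(id65) recv 22: drop
After round 2: 2 messages still in flight

Answer: 2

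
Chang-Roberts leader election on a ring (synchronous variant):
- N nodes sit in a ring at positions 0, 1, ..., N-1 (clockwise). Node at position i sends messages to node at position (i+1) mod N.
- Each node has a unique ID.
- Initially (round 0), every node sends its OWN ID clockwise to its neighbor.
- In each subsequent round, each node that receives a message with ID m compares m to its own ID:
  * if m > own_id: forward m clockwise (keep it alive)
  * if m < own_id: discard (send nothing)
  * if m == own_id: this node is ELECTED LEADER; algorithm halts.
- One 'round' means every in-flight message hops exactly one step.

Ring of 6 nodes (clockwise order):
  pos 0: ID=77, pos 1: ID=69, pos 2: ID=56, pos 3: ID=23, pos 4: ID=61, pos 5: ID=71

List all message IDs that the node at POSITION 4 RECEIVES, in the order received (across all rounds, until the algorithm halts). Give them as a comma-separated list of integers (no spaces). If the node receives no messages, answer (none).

Answer: 23,56,69,77

Derivation:
Round 1: pos1(id69) recv 77: fwd; pos2(id56) recv 69: fwd; pos3(id23) recv 56: fwd; pos4(id61) recv 23: drop; pos5(id71) recv 61: drop; pos0(id77) recv 71: drop
Round 2: pos2(id56) recv 77: fwd; pos3(id23) recv 69: fwd; pos4(id61) recv 56: drop
Round 3: pos3(id23) recv 77: fwd; pos4(id61) recv 69: fwd
Round 4: pos4(id61) recv 77: fwd; pos5(id71) recv 69: drop
Round 5: pos5(id71) recv 77: fwd
Round 6: pos0(id77) recv 77: ELECTED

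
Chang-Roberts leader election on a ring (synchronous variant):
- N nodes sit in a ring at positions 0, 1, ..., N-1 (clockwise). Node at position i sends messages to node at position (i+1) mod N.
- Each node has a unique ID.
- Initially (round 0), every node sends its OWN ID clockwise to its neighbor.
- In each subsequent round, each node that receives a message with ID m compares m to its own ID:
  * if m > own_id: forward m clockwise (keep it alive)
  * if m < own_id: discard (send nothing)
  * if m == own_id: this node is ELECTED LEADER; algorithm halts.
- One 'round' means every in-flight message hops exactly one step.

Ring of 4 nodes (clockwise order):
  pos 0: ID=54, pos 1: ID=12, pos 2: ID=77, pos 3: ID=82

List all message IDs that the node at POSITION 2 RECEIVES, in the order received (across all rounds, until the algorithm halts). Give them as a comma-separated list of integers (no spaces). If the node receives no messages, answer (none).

Answer: 12,54,82

Derivation:
Round 1: pos1(id12) recv 54: fwd; pos2(id77) recv 12: drop; pos3(id82) recv 77: drop; pos0(id54) recv 82: fwd
Round 2: pos2(id77) recv 54: drop; pos1(id12) recv 82: fwd
Round 3: pos2(id77) recv 82: fwd
Round 4: pos3(id82) recv 82: ELECTED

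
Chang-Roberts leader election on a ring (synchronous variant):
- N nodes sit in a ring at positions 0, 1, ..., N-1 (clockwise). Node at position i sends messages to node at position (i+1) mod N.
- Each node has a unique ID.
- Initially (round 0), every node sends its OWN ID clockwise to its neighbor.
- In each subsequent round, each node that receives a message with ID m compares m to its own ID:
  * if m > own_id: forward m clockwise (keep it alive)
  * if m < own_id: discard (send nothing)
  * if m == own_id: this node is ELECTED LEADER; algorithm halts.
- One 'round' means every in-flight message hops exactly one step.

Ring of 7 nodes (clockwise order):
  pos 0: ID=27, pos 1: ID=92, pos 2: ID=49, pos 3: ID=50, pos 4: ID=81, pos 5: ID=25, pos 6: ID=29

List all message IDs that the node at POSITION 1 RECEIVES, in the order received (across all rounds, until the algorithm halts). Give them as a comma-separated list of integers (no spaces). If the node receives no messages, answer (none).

Round 1: pos1(id92) recv 27: drop; pos2(id49) recv 92: fwd; pos3(id50) recv 49: drop; pos4(id81) recv 50: drop; pos5(id25) recv 81: fwd; pos6(id29) recv 25: drop; pos0(id27) recv 29: fwd
Round 2: pos3(id50) recv 92: fwd; pos6(id29) recv 81: fwd; pos1(id92) recv 29: drop
Round 3: pos4(id81) recv 92: fwd; pos0(id27) recv 81: fwd
Round 4: pos5(id25) recv 92: fwd; pos1(id92) recv 81: drop
Round 5: pos6(id29) recv 92: fwd
Round 6: pos0(id27) recv 92: fwd
Round 7: pos1(id92) recv 92: ELECTED

Answer: 27,29,81,92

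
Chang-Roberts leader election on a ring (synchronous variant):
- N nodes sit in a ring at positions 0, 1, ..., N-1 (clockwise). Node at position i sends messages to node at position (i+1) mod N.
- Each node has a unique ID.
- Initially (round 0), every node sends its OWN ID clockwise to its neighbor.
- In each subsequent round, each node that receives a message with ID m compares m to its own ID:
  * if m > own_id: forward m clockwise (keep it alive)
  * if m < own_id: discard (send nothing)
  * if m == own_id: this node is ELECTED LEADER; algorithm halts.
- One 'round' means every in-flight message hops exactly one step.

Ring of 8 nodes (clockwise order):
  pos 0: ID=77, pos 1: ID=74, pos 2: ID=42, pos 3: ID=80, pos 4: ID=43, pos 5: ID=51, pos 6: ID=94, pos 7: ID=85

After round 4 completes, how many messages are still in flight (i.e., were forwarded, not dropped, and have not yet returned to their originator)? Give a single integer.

Round 1: pos1(id74) recv 77: fwd; pos2(id42) recv 74: fwd; pos3(id80) recv 42: drop; pos4(id43) recv 80: fwd; pos5(id51) recv 43: drop; pos6(id94) recv 51: drop; pos7(id85) recv 94: fwd; pos0(id77) recv 85: fwd
Round 2: pos2(id42) recv 77: fwd; pos3(id80) recv 74: drop; pos5(id51) recv 80: fwd; pos0(id77) recv 94: fwd; pos1(id74) recv 85: fwd
Round 3: pos3(id80) recv 77: drop; pos6(id94) recv 80: drop; pos1(id74) recv 94: fwd; pos2(id42) recv 85: fwd
Round 4: pos2(id42) recv 94: fwd; pos3(id80) recv 85: fwd
After round 4: 2 messages still in flight

Answer: 2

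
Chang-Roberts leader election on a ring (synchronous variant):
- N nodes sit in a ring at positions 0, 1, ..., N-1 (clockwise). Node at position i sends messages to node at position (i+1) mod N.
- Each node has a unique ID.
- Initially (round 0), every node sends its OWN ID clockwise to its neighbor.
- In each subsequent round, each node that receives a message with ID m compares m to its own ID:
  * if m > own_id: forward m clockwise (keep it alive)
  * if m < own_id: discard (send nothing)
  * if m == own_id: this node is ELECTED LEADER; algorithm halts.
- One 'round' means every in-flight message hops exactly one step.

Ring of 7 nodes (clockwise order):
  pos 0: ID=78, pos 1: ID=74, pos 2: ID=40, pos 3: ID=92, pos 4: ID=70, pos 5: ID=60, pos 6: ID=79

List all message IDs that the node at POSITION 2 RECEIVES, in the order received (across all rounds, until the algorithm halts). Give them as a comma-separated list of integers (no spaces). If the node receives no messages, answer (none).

Answer: 74,78,79,92

Derivation:
Round 1: pos1(id74) recv 78: fwd; pos2(id40) recv 74: fwd; pos3(id92) recv 40: drop; pos4(id70) recv 92: fwd; pos5(id60) recv 70: fwd; pos6(id79) recv 60: drop; pos0(id78) recv 79: fwd
Round 2: pos2(id40) recv 78: fwd; pos3(id92) recv 74: drop; pos5(id60) recv 92: fwd; pos6(id79) recv 70: drop; pos1(id74) recv 79: fwd
Round 3: pos3(id92) recv 78: drop; pos6(id79) recv 92: fwd; pos2(id40) recv 79: fwd
Round 4: pos0(id78) recv 92: fwd; pos3(id92) recv 79: drop
Round 5: pos1(id74) recv 92: fwd
Round 6: pos2(id40) recv 92: fwd
Round 7: pos3(id92) recv 92: ELECTED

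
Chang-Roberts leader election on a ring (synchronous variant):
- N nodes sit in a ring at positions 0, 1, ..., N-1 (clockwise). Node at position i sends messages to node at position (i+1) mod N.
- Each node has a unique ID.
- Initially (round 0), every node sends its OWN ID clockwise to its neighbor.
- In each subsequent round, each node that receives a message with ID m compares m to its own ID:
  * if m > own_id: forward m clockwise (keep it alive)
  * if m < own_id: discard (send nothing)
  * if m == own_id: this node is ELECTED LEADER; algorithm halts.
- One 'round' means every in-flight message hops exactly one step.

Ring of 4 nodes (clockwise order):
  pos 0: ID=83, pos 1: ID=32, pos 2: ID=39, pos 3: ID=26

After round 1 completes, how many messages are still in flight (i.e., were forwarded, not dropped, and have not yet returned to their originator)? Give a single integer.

Answer: 2

Derivation:
Round 1: pos1(id32) recv 83: fwd; pos2(id39) recv 32: drop; pos3(id26) recv 39: fwd; pos0(id83) recv 26: drop
After round 1: 2 messages still in flight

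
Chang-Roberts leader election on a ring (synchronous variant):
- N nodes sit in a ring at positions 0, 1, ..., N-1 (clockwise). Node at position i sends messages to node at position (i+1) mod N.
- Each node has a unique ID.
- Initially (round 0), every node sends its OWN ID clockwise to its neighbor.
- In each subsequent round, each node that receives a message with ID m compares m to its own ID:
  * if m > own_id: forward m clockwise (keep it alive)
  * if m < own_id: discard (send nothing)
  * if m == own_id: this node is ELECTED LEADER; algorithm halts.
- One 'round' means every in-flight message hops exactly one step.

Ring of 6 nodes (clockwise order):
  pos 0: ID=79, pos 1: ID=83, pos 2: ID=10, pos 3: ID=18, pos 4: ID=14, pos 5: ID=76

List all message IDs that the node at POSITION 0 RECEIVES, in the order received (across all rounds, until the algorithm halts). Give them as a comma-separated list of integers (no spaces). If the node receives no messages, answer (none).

Round 1: pos1(id83) recv 79: drop; pos2(id10) recv 83: fwd; pos3(id18) recv 10: drop; pos4(id14) recv 18: fwd; pos5(id76) recv 14: drop; pos0(id79) recv 76: drop
Round 2: pos3(id18) recv 83: fwd; pos5(id76) recv 18: drop
Round 3: pos4(id14) recv 83: fwd
Round 4: pos5(id76) recv 83: fwd
Round 5: pos0(id79) recv 83: fwd
Round 6: pos1(id83) recv 83: ELECTED

Answer: 76,83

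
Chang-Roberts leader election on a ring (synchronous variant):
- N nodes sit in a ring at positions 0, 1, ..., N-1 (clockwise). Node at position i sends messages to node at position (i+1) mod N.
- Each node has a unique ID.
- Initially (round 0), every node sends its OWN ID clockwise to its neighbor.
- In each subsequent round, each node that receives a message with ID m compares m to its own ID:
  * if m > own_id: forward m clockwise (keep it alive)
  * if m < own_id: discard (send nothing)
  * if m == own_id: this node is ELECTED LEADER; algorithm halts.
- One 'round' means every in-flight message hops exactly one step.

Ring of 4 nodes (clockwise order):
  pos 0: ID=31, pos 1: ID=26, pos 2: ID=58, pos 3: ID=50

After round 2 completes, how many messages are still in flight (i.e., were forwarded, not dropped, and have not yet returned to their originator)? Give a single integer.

Answer: 2

Derivation:
Round 1: pos1(id26) recv 31: fwd; pos2(id58) recv 26: drop; pos3(id50) recv 58: fwd; pos0(id31) recv 50: fwd
Round 2: pos2(id58) recv 31: drop; pos0(id31) recv 58: fwd; pos1(id26) recv 50: fwd
After round 2: 2 messages still in flight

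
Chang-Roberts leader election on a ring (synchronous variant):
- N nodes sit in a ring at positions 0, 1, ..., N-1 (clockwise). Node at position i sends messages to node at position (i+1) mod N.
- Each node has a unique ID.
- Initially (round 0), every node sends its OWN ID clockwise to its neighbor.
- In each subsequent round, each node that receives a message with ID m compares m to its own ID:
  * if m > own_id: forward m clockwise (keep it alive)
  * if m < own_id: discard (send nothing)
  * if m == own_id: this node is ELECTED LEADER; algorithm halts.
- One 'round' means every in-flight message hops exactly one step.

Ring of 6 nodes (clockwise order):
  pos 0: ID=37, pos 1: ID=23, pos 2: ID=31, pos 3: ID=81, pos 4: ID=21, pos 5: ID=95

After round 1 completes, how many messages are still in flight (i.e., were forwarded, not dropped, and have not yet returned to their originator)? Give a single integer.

Answer: 3

Derivation:
Round 1: pos1(id23) recv 37: fwd; pos2(id31) recv 23: drop; pos3(id81) recv 31: drop; pos4(id21) recv 81: fwd; pos5(id95) recv 21: drop; pos0(id37) recv 95: fwd
After round 1: 3 messages still in flight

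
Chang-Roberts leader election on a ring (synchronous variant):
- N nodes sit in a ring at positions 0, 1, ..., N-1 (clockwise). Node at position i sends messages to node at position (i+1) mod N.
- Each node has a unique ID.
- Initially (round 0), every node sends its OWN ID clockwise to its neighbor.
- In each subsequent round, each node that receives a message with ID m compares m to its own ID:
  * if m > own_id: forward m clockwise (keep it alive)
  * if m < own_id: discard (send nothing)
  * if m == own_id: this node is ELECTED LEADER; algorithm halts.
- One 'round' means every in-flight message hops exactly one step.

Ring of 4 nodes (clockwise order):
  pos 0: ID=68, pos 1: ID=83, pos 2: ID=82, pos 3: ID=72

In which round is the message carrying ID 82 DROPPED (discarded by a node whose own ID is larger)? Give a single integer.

Round 1: pos1(id83) recv 68: drop; pos2(id82) recv 83: fwd; pos3(id72) recv 82: fwd; pos0(id68) recv 72: fwd
Round 2: pos3(id72) recv 83: fwd; pos0(id68) recv 82: fwd; pos1(id83) recv 72: drop
Round 3: pos0(id68) recv 83: fwd; pos1(id83) recv 82: drop
Round 4: pos1(id83) recv 83: ELECTED
Message ID 82 originates at pos 2; dropped at pos 1 in round 3

Answer: 3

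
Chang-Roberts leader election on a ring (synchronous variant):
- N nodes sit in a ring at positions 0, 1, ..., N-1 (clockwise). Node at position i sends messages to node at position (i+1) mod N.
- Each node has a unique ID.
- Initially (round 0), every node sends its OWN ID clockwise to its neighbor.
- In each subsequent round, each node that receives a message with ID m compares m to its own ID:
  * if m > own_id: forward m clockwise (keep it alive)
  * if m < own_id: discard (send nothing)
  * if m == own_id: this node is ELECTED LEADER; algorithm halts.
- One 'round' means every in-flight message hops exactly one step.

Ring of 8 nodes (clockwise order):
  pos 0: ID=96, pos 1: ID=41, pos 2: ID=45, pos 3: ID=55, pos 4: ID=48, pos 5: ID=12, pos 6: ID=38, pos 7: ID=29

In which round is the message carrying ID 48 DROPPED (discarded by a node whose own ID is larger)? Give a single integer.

Round 1: pos1(id41) recv 96: fwd; pos2(id45) recv 41: drop; pos3(id55) recv 45: drop; pos4(id48) recv 55: fwd; pos5(id12) recv 48: fwd; pos6(id38) recv 12: drop; pos7(id29) recv 38: fwd; pos0(id96) recv 29: drop
Round 2: pos2(id45) recv 96: fwd; pos5(id12) recv 55: fwd; pos6(id38) recv 48: fwd; pos0(id96) recv 38: drop
Round 3: pos3(id55) recv 96: fwd; pos6(id38) recv 55: fwd; pos7(id29) recv 48: fwd
Round 4: pos4(id48) recv 96: fwd; pos7(id29) recv 55: fwd; pos0(id96) recv 48: drop
Round 5: pos5(id12) recv 96: fwd; pos0(id96) recv 55: drop
Round 6: pos6(id38) recv 96: fwd
Round 7: pos7(id29) recv 96: fwd
Round 8: pos0(id96) recv 96: ELECTED
Message ID 48 originates at pos 4; dropped at pos 0 in round 4

Answer: 4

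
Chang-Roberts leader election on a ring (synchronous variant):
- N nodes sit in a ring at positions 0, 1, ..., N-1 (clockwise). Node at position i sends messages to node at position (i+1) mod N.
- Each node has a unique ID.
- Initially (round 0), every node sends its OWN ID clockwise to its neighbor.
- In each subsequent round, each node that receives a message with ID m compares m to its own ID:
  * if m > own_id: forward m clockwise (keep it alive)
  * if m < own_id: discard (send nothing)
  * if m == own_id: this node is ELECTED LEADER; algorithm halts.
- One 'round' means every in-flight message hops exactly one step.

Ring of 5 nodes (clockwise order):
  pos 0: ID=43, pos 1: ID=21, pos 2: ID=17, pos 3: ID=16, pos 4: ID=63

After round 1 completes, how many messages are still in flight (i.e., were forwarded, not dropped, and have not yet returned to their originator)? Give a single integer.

Round 1: pos1(id21) recv 43: fwd; pos2(id17) recv 21: fwd; pos3(id16) recv 17: fwd; pos4(id63) recv 16: drop; pos0(id43) recv 63: fwd
After round 1: 4 messages still in flight

Answer: 4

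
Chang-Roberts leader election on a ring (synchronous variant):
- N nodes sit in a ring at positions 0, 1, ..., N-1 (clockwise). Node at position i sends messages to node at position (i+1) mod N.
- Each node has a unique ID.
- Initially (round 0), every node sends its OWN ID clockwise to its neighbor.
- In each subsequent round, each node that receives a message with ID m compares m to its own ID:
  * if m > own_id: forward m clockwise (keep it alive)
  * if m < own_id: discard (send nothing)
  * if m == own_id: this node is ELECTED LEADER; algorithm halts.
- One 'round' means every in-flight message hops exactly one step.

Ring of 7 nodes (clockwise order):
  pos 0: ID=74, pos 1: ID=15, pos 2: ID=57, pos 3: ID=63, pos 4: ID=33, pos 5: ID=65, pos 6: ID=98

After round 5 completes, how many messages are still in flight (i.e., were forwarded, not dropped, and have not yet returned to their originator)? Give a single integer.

Round 1: pos1(id15) recv 74: fwd; pos2(id57) recv 15: drop; pos3(id63) recv 57: drop; pos4(id33) recv 63: fwd; pos5(id65) recv 33: drop; pos6(id98) recv 65: drop; pos0(id74) recv 98: fwd
Round 2: pos2(id57) recv 74: fwd; pos5(id65) recv 63: drop; pos1(id15) recv 98: fwd
Round 3: pos3(id63) recv 74: fwd; pos2(id57) recv 98: fwd
Round 4: pos4(id33) recv 74: fwd; pos3(id63) recv 98: fwd
Round 5: pos5(id65) recv 74: fwd; pos4(id33) recv 98: fwd
After round 5: 2 messages still in flight

Answer: 2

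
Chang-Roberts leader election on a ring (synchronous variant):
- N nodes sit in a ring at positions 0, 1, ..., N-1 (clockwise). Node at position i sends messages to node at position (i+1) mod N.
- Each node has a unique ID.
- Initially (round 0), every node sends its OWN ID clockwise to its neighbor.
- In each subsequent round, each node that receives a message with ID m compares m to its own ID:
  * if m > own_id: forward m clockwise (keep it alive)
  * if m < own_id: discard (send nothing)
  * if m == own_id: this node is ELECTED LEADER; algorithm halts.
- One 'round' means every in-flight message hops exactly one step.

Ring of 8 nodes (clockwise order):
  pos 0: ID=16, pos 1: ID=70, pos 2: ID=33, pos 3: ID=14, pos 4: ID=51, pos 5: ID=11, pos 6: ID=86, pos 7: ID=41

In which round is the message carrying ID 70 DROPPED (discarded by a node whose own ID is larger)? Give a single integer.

Round 1: pos1(id70) recv 16: drop; pos2(id33) recv 70: fwd; pos3(id14) recv 33: fwd; pos4(id51) recv 14: drop; pos5(id11) recv 51: fwd; pos6(id86) recv 11: drop; pos7(id41) recv 86: fwd; pos0(id16) recv 41: fwd
Round 2: pos3(id14) recv 70: fwd; pos4(id51) recv 33: drop; pos6(id86) recv 51: drop; pos0(id16) recv 86: fwd; pos1(id70) recv 41: drop
Round 3: pos4(id51) recv 70: fwd; pos1(id70) recv 86: fwd
Round 4: pos5(id11) recv 70: fwd; pos2(id33) recv 86: fwd
Round 5: pos6(id86) recv 70: drop; pos3(id14) recv 86: fwd
Round 6: pos4(id51) recv 86: fwd
Round 7: pos5(id11) recv 86: fwd
Round 8: pos6(id86) recv 86: ELECTED
Message ID 70 originates at pos 1; dropped at pos 6 in round 5

Answer: 5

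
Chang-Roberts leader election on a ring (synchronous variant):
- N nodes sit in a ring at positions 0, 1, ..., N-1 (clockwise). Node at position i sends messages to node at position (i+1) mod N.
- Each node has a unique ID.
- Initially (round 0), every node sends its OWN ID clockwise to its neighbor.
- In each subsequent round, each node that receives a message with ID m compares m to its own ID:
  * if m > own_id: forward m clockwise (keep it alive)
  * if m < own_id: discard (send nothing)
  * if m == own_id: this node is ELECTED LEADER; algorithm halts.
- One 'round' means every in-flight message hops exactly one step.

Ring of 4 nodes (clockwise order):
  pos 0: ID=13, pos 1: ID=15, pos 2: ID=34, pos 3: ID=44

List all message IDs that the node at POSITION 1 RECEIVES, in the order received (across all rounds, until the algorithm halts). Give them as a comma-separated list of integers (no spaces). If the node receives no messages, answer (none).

Round 1: pos1(id15) recv 13: drop; pos2(id34) recv 15: drop; pos3(id44) recv 34: drop; pos0(id13) recv 44: fwd
Round 2: pos1(id15) recv 44: fwd
Round 3: pos2(id34) recv 44: fwd
Round 4: pos3(id44) recv 44: ELECTED

Answer: 13,44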